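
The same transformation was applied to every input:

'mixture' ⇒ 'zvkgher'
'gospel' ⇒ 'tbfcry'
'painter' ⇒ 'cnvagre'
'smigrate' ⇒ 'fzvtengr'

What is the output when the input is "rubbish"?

In each case the input is transformed by: shift every letter 13 places forward in the alphabet (wrapping around) — i.e. ROT13.
"rubbish" → "ehoovfu".

ehoovfu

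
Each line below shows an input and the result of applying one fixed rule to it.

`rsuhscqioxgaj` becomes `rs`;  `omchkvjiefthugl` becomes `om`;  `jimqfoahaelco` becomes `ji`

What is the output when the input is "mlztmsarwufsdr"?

Rule — keep only the first 2 characters.
For "mlztmsarwufsdr" the result is "ml".

ml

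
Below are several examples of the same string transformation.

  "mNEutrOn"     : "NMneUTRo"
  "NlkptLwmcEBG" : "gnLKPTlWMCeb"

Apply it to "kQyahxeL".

In each case the input is transformed by: move the last character to the front, then flip the case of every letter.
"kQyahxeL" → "LkQyahxe" → "lKqYAHXE".

lKqYAHXE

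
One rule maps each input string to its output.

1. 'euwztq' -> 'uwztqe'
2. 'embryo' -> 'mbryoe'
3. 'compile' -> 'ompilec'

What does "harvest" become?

arvesth

Looking at the pairs, the operation is to move the first character to the end.
Doing the same to "harvest": "arvesth".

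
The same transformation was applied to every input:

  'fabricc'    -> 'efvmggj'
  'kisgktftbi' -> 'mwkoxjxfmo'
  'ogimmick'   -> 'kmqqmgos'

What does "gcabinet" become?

The rule is to move the first character to the end, then shift every letter 4 places forward in the alphabet (wrapping around).
Working it through for "gcabinet": intermediate "cabinetg", final "gefmrixk".
(Check on "fabricc": → "abriccf" → "efvmggj" ✓)

gefmrixk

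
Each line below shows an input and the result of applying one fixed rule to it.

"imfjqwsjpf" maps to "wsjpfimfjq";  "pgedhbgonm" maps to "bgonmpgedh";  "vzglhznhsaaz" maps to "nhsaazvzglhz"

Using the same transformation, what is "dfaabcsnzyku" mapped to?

In each case the input is transformed by: swap the front and back halves of the string.
For "dfaabcsnzyku" the result is "snzykudfaabc".

snzykudfaabc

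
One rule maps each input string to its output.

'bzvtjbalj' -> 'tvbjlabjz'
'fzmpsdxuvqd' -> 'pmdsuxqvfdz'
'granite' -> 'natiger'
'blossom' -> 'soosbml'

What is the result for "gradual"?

daauglr

Looking at the pairs, the operation is to move the first 2 characters to the end (rotate left by 2), then swap each adjacent pair of characters (1↔2, 3↔4, ...).
"gradual" → "adualgr" → "daauglr".
(Check on "fzmpsdxuvqd": → "mpsdxuvqdfz" → "pmdsuxqvfdz" ✓)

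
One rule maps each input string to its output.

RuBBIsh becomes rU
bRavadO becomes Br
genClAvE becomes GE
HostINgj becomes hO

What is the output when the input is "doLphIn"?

Looking at the pairs, the operation is to flip the case of every letter, then keep only the first 2 characters.
Starting from "doLphIn": after the first operation, "DOlPHiN"; after the second, "DO".

DO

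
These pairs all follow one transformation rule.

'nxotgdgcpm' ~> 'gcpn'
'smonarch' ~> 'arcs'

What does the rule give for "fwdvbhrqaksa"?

aksf

Looking at the pairs, the operation is to swap the first and last characters, then keep only the last 4 characters.
Applying both steps to "fwdvbhrqaksa": "awdvbhrqaksf", then "aksf".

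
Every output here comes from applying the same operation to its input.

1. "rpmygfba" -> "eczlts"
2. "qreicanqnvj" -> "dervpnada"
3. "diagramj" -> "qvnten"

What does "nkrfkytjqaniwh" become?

In each case the input is transformed by: shift every letter 13 places forward in the alphabet (wrapping around) — i.e. ROT13, then delete the last 2 characters.
"nkrfkytjqaniwh" → "axesxlgwdnavju" → "axesxlgwdnav".

axesxlgwdnav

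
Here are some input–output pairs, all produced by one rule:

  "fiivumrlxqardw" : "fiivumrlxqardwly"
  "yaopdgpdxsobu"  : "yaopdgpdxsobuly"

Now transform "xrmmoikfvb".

The transformation: append "ly".
So "xrmmoikfvb" becomes "xrmmoikfvbly".

xrmmoikfvbly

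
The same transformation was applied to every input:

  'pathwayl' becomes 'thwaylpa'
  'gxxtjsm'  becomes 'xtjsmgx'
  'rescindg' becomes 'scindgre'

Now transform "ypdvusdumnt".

dvusdumntyp

The rule is to move the first 2 characters to the end (rotate left by 2).
Doing the same to "ypdvusdumnt": "dvusdumntyp".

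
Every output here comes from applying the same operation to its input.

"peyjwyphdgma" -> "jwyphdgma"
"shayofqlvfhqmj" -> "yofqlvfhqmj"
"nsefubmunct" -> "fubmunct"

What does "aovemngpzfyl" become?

emngpzfyl

The transformation: delete the first 3 characters.
On "aovemngpzfyl" that produces "emngpzfyl".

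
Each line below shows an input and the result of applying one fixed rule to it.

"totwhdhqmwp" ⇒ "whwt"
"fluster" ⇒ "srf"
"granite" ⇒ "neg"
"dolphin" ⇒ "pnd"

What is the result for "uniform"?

Rule — keep one character in every 3, starting at position 1 (positions 1st, 4th, 7th, ...), then move the first character to the end.
"uniform" → "ufm" → "fmu".
(Check on "dolphin": → "dpn" → "pnd" ✓)

fmu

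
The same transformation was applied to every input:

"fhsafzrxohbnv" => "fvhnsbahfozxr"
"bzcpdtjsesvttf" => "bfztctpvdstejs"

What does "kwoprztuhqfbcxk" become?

kkwxocpbrfzqthu

The transformation: take characters alternately from the front and the back (1st, last, 2nd, 2nd-last, ...).
Applying that to "kwoprztuhqfbcxk" gives "kkwxocpbrfzqthu".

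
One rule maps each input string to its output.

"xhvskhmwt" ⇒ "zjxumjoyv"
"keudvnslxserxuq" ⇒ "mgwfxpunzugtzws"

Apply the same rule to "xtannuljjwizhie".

zvcppwnllykbjkg

Each output is the input with this applied: shift every letter 2 places forward in the alphabet (wrapping around).
So "xtannuljjwizhie" becomes "zvcppwnllykbjkg".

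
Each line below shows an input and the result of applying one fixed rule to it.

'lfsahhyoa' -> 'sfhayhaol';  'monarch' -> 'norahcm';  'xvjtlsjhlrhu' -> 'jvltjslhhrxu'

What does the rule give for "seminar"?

The transformation: move the first character to the end, then swap each adjacent pair of characters (1↔2, 3↔4, ...).
"seminar" → "eminars" → "meniras".

meniras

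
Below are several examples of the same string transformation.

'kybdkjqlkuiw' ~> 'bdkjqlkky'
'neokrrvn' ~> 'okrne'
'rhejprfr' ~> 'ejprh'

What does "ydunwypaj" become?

unwyyd

The pattern: delete the last 3 characters, then move the first 2 characters to the end (rotate left by 2).
"ydunwypaj" → "ydunwy" → "unwyyd".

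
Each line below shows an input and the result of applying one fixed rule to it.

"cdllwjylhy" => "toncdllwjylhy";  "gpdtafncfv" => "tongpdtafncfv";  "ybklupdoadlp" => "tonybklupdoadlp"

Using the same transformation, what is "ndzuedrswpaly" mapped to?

The pattern: prepend "ton".
So "ndzuedrswpaly" becomes "tonndzuedrswpaly".

tonndzuedrswpaly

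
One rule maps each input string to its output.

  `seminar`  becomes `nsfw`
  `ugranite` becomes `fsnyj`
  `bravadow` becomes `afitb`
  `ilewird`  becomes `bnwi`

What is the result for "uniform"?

ktwr

Looking at the pairs, the operation is to delete the first 3 characters, then shift every letter 5 places forward in the alphabet (wrapping around).
For "uniform", step one produces "form"; step two turns that into "ktwr".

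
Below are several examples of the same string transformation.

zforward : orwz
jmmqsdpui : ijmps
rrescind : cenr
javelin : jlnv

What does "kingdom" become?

The rule is to keep every other character starting from the first (positions 1st, 3rd, 5th, ...), then sort the characters into alphabetical order.
Applying that to "kingdom" gives "dkmn".

dkmn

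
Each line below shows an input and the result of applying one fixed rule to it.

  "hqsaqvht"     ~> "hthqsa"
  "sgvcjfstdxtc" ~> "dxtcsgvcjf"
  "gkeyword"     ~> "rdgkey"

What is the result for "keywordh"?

Looking at the pairs, the operation is to swap the front and back halves of the string, then delete the first 2 characters.
On "keywordh" that produces "dhkeyw".

dhkeyw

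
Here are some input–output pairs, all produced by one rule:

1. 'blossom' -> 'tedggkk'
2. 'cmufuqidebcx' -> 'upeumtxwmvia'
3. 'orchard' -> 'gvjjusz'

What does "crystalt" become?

uljdqskl

What's happening: take characters alternately from the front and the back (1st, last, 2nd, 2nd-last, ...), then shift every letter 8 places backward in the alphabet (wrapping around).
"crystalt" → "ctrlyast" → "uljdqskl".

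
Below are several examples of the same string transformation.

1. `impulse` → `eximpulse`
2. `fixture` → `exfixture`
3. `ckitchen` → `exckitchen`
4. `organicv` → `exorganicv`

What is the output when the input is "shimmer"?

Looking at the pairs, the operation is to prepend "ex".
For "shimmer" the result is "exshimmer".

exshimmer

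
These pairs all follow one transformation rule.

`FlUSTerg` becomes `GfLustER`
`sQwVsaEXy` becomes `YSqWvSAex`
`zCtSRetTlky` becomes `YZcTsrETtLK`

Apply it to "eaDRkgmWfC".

Rule — flip the case of every letter, then move the last character to the front.
On "eaDRkgmWfC": the first step gives "EAdrKGMwFc", and the second then gives "cEAdrKGMwF".

cEAdrKGMwF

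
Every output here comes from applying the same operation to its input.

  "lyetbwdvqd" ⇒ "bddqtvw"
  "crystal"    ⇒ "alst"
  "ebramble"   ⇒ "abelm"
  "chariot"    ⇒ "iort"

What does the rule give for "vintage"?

Looking at the pairs, the operation is to delete the first 3 characters, then sort the characters into alphabetical order.
Starting from "vintage": after the first operation, "tage"; after the second, "aegt".

aegt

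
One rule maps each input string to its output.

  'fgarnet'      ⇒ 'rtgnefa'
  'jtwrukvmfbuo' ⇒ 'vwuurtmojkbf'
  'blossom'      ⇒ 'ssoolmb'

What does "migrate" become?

rtimega

In each case the input is transformed by: sort the characters into reverse alphabetical order, then swap each adjacent pair of characters (1↔2, 3↔4, ...).
Working it through for "migrate": intermediate "trmigea", final "rtimega".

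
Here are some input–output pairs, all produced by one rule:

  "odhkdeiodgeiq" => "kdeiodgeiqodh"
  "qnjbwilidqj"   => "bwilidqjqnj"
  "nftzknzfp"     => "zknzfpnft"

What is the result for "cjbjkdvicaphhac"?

jkdvicaphhaccjb

Rule — move the first 3 characters to the end (rotate left by 3).
On "cjbjkdvicaphhac" that produces "jkdvicaphhaccjb".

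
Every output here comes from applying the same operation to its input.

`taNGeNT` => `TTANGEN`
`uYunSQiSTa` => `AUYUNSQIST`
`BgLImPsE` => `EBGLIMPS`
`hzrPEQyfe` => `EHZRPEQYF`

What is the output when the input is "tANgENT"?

TTANGEN

The rule is to move the last character to the front, then convert every letter to uppercase.
For "tANgENT", step one produces "TtANgEN"; step two turns that into "TTANGEN".
(Check on "BgLImPsE": → "EBgLImPs" → "EBGLIMPS" ✓)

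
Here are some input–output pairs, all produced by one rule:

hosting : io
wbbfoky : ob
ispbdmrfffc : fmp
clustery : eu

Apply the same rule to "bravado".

ar

The pattern: reverse the string, then keep one character in every 3, starting at position 3 (positions 3rd, 6th, 9th, ...).
Applying both steps to "bravado": "odavarb", then "ar".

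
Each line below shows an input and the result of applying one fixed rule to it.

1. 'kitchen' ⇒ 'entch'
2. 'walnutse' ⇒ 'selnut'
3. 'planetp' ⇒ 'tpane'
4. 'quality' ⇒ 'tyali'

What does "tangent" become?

In each case the input is transformed by: delete the first 2 characters, then move the last 2 characters to the front (rotate right by 2).
"tangent" → "ngent" → "ntnge".

ntnge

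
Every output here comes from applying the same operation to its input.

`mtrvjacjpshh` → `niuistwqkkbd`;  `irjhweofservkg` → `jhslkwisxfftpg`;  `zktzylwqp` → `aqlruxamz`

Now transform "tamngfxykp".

The pattern: take characters alternately from the front and the back (1st, last, 2nd, 2nd-last, ...), then shift every letter 1 place forward in the alphabet (wrapping around).
On "tamngfxykp": the first step gives "tpakmynxgf", and the second then gives "uqblnzoyhg".
(Check on "zktzylwqp": → "zpkqtwzly" → "aqlruxamz" ✓)

uqblnzoyhg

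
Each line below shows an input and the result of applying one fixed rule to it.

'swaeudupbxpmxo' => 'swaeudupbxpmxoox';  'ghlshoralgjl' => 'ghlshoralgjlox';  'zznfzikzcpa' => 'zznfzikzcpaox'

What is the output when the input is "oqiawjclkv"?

The rule is to append "ox".
For "oqiawjclkv" the result is "oqiawjclkvox".

oqiawjclkvox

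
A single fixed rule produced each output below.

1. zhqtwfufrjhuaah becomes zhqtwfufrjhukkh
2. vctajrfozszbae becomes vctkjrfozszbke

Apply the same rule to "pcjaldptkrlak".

pcjkldptkrlkk

Each output is the input with this applied: replace every "a" with "k".
Applying that to "pcjaldptkrlak" gives "pcjkldptkrlkk".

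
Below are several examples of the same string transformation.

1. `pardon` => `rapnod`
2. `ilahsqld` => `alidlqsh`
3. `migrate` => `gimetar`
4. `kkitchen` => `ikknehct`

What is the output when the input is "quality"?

auqytil

The pattern: reverse the string, then move the last 3 characters to the front (rotate right by 3).
"quality" → "ytilauq" → "auqytil".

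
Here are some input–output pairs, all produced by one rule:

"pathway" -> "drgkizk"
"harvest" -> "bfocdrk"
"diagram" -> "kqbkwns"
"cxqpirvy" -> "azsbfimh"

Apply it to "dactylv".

mdivfnk

The pattern: shift every letter 10 places forward in the alphabet (wrapping around), then move the first 2 characters to the end (rotate left by 2).
On "dactylv": the first step gives "nkmdivf", and the second then gives "mdivfnk".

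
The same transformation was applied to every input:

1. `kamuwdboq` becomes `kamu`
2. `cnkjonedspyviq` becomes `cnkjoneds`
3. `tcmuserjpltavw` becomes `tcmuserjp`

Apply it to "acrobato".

The pattern: delete the last 3 characters, then delete the last 2 characters.
"acrobato" → "acrob" → "acr".

acr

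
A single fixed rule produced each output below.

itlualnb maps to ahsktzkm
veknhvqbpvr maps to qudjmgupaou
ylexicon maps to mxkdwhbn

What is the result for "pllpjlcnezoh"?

gokkoikbmdyn

The pattern: shift every letter 1 place backward in the alphabet (wrapping around), then move the last character to the front.
On "pllpjlcnezoh": the first step gives "okkoikbmdyng", and the second then gives "gokkoikbmdyn".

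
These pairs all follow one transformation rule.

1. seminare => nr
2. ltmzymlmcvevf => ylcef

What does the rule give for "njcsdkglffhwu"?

dgfhu

In each case the input is transformed by: delete the first 3 characters, then keep every other character starting from the second (positions 2nd, 4th, 6th, ...).
For "njcsdkglffhwu" the result is "dgfhu".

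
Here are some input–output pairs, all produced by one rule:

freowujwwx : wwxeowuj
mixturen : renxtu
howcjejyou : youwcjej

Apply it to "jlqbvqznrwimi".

Each output is the input with this applied: delete the first 2 characters, then move the last 3 characters to the front (rotate right by 3).
For "jlqbvqznrwimi", step one produces "qbvqznrwimi"; step two turns that into "imiqbvqznrw".

imiqbvqznrw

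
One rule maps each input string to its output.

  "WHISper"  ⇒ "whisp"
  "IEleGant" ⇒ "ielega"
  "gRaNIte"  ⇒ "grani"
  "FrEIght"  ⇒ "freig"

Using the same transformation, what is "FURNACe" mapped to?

furna

In each case the input is transformed by: delete the last 2 characters, then convert every letter to lowercase.
Starting from "FURNACe": after the first operation, "FURNA"; after the second, "furna".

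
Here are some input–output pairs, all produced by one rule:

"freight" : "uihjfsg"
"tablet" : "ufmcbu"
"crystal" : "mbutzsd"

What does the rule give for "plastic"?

djutbmq

Rule — shift every letter 1 place forward in the alphabet (wrapping around), then reverse the string.
On "plastic": the first step gives "qmbtujd", and the second then gives "djutbmq".
(Check on "crystal": → "dsztubm" → "mbutzsd" ✓)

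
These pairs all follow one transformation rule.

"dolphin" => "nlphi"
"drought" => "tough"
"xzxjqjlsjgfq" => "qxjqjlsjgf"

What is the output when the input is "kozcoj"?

jzco

What's happening: delete the first 2 characters, then move the last character to the front.
"kozcoj" → "zcoj" → "jzco".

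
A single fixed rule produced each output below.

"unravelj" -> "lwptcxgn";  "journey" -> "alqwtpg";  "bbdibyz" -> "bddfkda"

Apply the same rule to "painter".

Looking at the pairs, the operation is to move the last character to the front, then shift every letter 2 places forward in the alphabet (wrapping around).
On "painter": the first step gives "rpainte", and the second then gives "trckpvg".

trckpvg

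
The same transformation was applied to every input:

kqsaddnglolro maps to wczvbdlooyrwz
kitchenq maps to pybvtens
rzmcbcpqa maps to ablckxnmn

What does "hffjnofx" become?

The rule is to move the last 3 characters to the front (rotate right by 3), then shift every letter 11 places forward in the alphabet (wrapping around).
"hffjnofx" → "ofxhffjn" → "zqisqquy".

zqisqquy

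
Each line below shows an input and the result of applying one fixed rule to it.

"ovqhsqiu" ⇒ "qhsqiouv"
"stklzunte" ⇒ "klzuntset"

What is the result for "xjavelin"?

avelixnj

The transformation: swap the first and last characters, then move the first 2 characters to the end (rotate left by 2).
Applying both steps to "xjavelin": "njavelix", then "avelixnj".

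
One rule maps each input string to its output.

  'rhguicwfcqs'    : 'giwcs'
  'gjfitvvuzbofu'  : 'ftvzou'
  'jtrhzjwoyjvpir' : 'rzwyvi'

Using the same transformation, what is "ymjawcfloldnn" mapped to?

The pattern: delete the first 2 characters, then keep every other character starting from the first (positions 1st, 3rd, 5th, ...).
On "ymjawcfloldnn": the first step gives "jawcfloldnn", and the second then gives "jwfodn".

jwfodn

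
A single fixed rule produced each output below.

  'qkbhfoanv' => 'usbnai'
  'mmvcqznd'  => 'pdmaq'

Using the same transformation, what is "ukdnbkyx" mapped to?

aoxlk

In each case the input is transformed by: shift every letter 13 places forward in the alphabet (wrapping around) — i.e. ROT13, then delete the first 3 characters.
"ukdnbkyx" → "hxqaoxlk" → "aoxlk".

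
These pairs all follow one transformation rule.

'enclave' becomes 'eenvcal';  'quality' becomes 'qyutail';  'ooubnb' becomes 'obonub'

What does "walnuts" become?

wsatlun

Looking at the pairs, the operation is to take characters alternately from the front and the back (1st, last, 2nd, 2nd-last, ...).
Doing the same to "walnuts": "wsatlun".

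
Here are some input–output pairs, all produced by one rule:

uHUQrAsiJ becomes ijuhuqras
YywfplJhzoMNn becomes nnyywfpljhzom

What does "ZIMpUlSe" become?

sezimpul

The transformation: move the last 2 characters to the front (rotate right by 2), then convert every letter to lowercase.
On "ZIMpUlSe": the first step gives "SeZIMpUl", and the second then gives "sezimpul".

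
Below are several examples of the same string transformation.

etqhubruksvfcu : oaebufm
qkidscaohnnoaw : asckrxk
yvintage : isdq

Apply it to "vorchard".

Looking at the pairs, the operation is to keep every other character starting from the first (positions 1st, 3rd, 5th, ...), then shift every letter 10 places forward in the alphabet (wrapping around).
"vorchard" → "vrhr" → "fbrb".

fbrb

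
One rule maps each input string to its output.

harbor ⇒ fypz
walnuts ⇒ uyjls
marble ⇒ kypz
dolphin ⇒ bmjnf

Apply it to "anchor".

ylaf

Rule — delete the last 2 characters, then shift every letter 2 places backward in the alphabet (wrapping around).
Doing the same to "anchor": "ylaf".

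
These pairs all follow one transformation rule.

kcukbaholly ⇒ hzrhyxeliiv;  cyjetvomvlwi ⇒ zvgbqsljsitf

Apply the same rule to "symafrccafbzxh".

pvjxcozzxcywue

Looking at the pairs, the operation is to shift every letter 3 places backward in the alphabet (wrapping around).
Applying that to "symafrccafbzxh" gives "pvjxcozzxcywue".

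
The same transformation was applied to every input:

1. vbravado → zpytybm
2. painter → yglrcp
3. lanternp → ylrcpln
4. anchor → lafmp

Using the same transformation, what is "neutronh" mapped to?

csrpmlf

In each case the input is transformed by: shift every letter 2 places backward in the alphabet (wrapping around), then delete the first character.
On "neutronh": the first step gives "lcsrpmlf", and the second then gives "csrpmlf".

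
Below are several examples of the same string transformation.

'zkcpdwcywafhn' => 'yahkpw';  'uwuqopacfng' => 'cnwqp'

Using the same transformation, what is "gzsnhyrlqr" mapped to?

lrzny

Rule — keep every other character starting from the second (positions 2nd, 4th, 6th, ...), then move the first 3 characters to the end (rotate left by 3).
Starting from "gzsnhyrlqr": after the first operation, "znylr"; after the second, "lrzny".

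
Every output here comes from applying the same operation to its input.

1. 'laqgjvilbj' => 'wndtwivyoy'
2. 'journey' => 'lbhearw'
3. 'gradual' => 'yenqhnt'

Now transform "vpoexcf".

Looking at the pairs, the operation is to shift every letter 13 places forward in the alphabet (wrapping around) — i.e. ROT13, then swap the first and last characters.
Applying both steps to "vpoexcf": "icbrkps", then "scbrkpi".

scbrkpi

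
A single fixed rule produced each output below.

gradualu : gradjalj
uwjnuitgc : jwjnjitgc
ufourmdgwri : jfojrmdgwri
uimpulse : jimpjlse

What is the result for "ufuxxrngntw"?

Each output is the input with this applied: replace every "u" with "j".
On "ufuxxrngntw" that produces "jfjxxrngntw".

jfjxxrngntw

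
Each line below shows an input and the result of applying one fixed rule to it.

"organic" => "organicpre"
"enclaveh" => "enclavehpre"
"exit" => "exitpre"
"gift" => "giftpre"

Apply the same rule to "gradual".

gradualpre

Looking at the pairs, the operation is to append "pre".
So "gradual" becomes "gradualpre".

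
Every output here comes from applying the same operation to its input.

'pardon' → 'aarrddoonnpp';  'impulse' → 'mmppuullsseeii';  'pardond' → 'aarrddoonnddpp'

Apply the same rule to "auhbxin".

Rule — double every character, then move the first 2 characters to the end (rotate left by 2).
Starting from "auhbxin": after the first operation, "aauuhhbbxxiinn"; after the second, "uuhhbbxxiinnaa".

uuhhbbxxiinnaa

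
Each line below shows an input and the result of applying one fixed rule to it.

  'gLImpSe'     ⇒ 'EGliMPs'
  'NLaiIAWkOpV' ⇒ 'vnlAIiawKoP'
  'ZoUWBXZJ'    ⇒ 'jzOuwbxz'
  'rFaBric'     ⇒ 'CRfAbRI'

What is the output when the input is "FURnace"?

What's happening: flip the case of every letter, then move the last character to the front.
For "FURnace", step one produces "furNACE"; step two turns that into "EfurNAC".

EfurNAC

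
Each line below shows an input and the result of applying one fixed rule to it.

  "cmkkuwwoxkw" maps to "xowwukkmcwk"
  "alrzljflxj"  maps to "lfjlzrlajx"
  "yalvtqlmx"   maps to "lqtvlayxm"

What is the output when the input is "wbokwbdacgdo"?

The pattern: move the last 2 characters to the front (rotate right by 2), then reverse the string.
Working it through for "wbokwbdacgdo": intermediate "dowbokwbdacg", final "gcadbwkobwod".

gcadbwkobwod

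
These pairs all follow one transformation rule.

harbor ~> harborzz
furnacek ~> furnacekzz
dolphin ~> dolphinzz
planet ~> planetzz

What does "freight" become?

Rule — append "zz".
So "freight" becomes "freightzz".

freightzz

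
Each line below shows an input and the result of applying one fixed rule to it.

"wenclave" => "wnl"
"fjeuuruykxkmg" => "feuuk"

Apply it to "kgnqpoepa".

knp

Each output is the input with this applied: delete the last 3 characters, then keep every other character starting from the first (positions 1st, 3rd, 5th, ...).
Applying both steps to "kgnqpoepa": "kgnqpo", then "knp".
(Check on "wenclave": → "wencl" → "wnl" ✓)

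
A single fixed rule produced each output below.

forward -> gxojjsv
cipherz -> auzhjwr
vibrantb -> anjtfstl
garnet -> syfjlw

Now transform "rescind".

The transformation: swap each adjacent pair of characters (1↔2, 3↔4, ...), then shift every letter 8 places backward in the alphabet (wrapping around).
Working it through for "rescind": intermediate "ercsnid", final "wjukfav".

wjukfav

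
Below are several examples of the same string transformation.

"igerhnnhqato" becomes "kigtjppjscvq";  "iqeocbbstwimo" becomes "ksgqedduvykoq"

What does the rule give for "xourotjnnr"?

Rule — shift every letter 2 places forward in the alphabet (wrapping around).
Doing the same to "xourotjnnr": "zqwtqvlppt".

zqwtqvlppt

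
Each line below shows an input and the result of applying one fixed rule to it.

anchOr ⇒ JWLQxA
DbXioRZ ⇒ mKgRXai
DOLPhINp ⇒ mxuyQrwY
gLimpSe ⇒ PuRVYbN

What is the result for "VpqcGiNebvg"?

The pattern: shift every letter 9 places forward in the alphabet (wrapping around), then flip the case of every letter.
Applying that to "VpqcGiNebvg" gives "eYZLpRwNKEP".

eYZLpRwNKEP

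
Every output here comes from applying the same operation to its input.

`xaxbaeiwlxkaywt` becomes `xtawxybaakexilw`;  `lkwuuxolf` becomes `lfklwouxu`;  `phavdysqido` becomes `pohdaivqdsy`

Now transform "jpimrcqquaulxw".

Each output is the input with this applied: take characters alternately from the front and the back (1st, last, 2nd, 2nd-last, ...).
So "jpimrcqquaulxw" becomes "jwpxilmuracuqq".

jwpxilmuracuqq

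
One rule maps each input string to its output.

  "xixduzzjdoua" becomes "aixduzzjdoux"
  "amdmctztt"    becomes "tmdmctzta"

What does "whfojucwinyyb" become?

bhfojucwinyyw

Rule — swap the first and last characters.
For "whfojucwinyyb" the result is "bhfojucwinyyw".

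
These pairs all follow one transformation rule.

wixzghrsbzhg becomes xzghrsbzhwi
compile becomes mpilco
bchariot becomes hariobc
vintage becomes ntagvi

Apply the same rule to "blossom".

Rule — delete the last character, then move the first 2 characters to the end (rotate left by 2).
Applying both steps to "blossom": "blosso", then "ossobl".

ossobl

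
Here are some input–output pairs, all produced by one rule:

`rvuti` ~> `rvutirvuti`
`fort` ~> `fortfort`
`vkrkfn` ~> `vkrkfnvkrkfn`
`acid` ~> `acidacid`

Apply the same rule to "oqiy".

oqiyoqiy

Looking at the pairs, the operation is to write the whole string twice.
"oqiy" → "oqiyoqiy".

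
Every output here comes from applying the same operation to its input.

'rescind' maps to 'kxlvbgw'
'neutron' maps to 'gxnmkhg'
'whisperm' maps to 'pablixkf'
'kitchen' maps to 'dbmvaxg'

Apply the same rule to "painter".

itbgmxk

Each output is the input with this applied: shift every letter 7 places backward in the alphabet (wrapping around).
Applying that to "painter" gives "itbgmxk".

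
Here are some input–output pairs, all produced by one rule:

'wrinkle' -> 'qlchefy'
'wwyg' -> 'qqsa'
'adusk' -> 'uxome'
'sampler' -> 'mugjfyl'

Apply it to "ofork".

The transformation: shift every letter 6 places backward in the alphabet (wrapping around).
On "ofork" that produces "izile".

izile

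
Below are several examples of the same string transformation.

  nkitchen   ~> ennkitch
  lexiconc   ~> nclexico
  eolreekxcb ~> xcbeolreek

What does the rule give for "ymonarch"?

Each output is the input with this applied: move the first 2 characters to the end (rotate left by 2), then swap the front and back halves of the string.
On "ymonarch" that produces "chymonar".

chymonar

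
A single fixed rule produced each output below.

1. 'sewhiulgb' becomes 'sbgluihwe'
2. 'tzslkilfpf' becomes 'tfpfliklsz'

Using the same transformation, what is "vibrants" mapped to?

vstnarbi

In each case the input is transformed by: reverse the string, then move the last character to the front.
Working it through for "vibrants": intermediate "stnarbiv", final "vstnarbi".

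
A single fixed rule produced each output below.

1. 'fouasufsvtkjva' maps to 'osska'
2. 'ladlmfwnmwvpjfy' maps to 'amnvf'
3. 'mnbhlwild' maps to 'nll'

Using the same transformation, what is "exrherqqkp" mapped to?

xeq

The pattern: keep one character in every 3, starting at position 2 (positions 2nd, 5th, 8th, ...).
Applying that to "exrherqqkp" gives "xeq".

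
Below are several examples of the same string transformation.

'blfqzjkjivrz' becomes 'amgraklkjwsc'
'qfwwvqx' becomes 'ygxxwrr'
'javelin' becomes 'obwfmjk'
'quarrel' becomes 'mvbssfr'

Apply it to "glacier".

Looking at the pairs, the operation is to shift every letter 1 place forward in the alphabet (wrapping around), then swap the first and last characters.
On "glacier": the first step gives "hmbdjfs", and the second then gives "smbdjfh".

smbdjfh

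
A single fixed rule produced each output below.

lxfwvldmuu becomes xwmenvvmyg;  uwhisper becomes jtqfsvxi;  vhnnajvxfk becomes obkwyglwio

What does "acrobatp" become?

The pattern: move the first 3 characters to the end (rotate left by 3), then shift every letter 1 place forward in the alphabet (wrapping around).
On "acrobatp": the first step gives "obatpacr", and the second then gives "pcbuqbds".

pcbuqbds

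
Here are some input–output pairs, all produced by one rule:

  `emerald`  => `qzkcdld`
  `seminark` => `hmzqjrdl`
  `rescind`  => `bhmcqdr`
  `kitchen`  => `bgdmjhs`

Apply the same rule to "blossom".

rrnlakn

Looking at the pairs, the operation is to shift every letter 1 place backward in the alphabet (wrapping around), then move the first 3 characters to the end (rotate left by 3).
Starting from "blossom": after the first operation, "aknrrnl"; after the second, "rrnlakn".
(Check on "emerald": → "dldqzkc" → "qzkcdld" ✓)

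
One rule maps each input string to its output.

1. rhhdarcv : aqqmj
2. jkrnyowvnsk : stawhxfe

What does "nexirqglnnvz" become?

wngrazpuw

Rule — shift every letter 9 places forward in the alphabet (wrapping around), then delete the last 3 characters.
Working it through for "nexirqglnnvz": intermediate "wngrazpuwwei", final "wngrazpuw".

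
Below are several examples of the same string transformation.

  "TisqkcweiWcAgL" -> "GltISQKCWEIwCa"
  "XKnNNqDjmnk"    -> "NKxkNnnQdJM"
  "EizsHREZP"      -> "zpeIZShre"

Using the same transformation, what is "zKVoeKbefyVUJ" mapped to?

ujZkvOEkBEFYv

What's happening: move the last 2 characters to the front (rotate right by 2), then flip the case of every letter.
On "zKVoeKbefyVUJ": the first step gives "UJzKVoeKbefyV", and the second then gives "ujZkvOEkBEFYv".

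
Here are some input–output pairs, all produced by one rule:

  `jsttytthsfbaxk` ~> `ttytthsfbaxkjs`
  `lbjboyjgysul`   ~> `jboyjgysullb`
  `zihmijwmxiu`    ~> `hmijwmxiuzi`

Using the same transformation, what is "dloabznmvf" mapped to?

oabznmvfdl

Looking at the pairs, the operation is to move the first 2 characters to the end (rotate left by 2).
On "dloabznmvf" that produces "oabznmvfdl".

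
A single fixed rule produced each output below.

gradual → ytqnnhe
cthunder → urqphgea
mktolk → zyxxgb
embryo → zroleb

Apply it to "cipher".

In each case the input is transformed by: shift every letter 13 places forward in the alphabet (wrapping around) — i.e. ROT13, then sort the characters into reverse alphabetical order.
On "cipher": the first step gives "pvcure", and the second then gives "vurpec".

vurpec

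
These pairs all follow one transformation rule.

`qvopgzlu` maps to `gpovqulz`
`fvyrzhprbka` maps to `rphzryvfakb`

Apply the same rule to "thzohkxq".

The rule is to move the last 3 characters to the front (rotate right by 3), then reverse the string.
For "thzohkxq", step one produces "kxqthzoh"; step two turns that into "hozhtqxk".
(Check on "qvopgzlu": → "zluqvopg" → "gpovqulz" ✓)

hozhtqxk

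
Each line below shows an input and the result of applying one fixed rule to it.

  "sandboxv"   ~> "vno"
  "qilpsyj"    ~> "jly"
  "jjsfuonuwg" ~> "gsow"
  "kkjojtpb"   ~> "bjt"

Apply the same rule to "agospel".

What's happening: move the last character to the front, then keep one character in every 3, starting at position 1 (positions 1st, 4th, 7th, ...).
On "agospel": the first step gives "lagospe", and the second then gives "loe".

loe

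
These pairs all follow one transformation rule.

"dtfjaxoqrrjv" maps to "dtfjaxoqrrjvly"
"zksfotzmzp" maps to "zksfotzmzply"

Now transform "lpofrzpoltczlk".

Looking at the pairs, the operation is to append "ly".
For "lpofrzpoltczlk" the result is "lpofrzpoltczlkly".

lpofrzpoltczlkly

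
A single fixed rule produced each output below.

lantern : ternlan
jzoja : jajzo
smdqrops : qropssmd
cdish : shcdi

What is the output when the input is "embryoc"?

The rule is to move the first 3 characters to the end (rotate left by 3).
Doing the same to "embryoc": "ryocemb".

ryocemb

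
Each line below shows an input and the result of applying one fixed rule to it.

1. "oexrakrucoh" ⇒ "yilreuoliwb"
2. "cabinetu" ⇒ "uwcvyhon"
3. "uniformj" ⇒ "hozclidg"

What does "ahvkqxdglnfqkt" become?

bueprkaxhfkzne

The pattern: shift every letter 6 places backward in the alphabet (wrapping around), then swap each adjacent pair of characters (1↔2, 3↔4, ...).
Applying both steps to "ahvkqxdglnfqkt": "ubpekrxafhzken", then "bueprkaxhfkzne".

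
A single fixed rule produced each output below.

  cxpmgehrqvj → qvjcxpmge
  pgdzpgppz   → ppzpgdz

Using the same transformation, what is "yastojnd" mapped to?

jndyas

What's happening: move the last 3 characters to the front (rotate right by 3), then delete the last 2 characters.
For "yastojnd", step one produces "jndyasto"; step two turns that into "jndyas".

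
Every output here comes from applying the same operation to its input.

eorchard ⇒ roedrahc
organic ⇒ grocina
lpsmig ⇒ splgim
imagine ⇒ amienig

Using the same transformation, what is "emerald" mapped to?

emedlar

Rule — reverse the string, then move the last 3 characters to the front (rotate right by 3).
Starting from "emerald": after the first operation, "dlareme"; after the second, "emedlar".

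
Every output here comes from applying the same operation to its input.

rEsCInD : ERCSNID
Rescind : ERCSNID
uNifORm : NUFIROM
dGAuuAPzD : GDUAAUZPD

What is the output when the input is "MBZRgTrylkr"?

BMRZTGYRKLR

The rule is to swap each adjacent pair of characters (1↔2, 3↔4, ...), then convert every letter to uppercase.
On "MBZRgTrylkr": the first step gives "BMRZTgyrklr", and the second then gives "BMRZTGYRKLR".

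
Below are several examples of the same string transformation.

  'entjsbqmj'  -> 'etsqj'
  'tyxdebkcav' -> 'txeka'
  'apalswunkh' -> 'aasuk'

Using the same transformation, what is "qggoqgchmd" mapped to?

The transformation: keep every other character starting from the first (positions 1st, 3rd, 5th, ...).
Applying that to "qggoqgchmd" gives "qgqcm".

qgqcm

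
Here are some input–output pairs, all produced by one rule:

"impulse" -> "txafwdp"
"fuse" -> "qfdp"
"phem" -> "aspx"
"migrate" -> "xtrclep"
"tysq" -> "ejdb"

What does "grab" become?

Rule — shift every letter 11 places forward in the alphabet (wrapping around).
On "grab" that produces "rclm".

rclm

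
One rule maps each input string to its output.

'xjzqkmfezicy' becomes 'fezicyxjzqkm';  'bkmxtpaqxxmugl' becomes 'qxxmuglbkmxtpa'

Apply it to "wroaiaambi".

Each output is the input with this applied: swap the front and back halves of the string.
So "wroaiaambi" becomes "aambiwroai".

aambiwroai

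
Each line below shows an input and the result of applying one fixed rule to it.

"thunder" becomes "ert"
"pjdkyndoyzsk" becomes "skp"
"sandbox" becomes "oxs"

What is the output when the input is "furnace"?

cef

What's happening: move the last 2 characters to the front (rotate right by 2), then keep only the first 3 characters.
For "furnace" the result is "cef".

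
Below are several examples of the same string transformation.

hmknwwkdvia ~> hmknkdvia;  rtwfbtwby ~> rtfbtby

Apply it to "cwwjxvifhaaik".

cjxvifhaaik

The pattern: remove every "w".
Applying that to "cwwjxvifhaaik" gives "cjxvifhaaik".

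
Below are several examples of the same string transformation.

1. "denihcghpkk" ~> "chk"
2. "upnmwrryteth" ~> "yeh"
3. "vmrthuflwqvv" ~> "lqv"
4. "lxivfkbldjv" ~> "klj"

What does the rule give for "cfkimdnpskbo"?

pko

The rule is to keep every other character starting from the second (positions 2nd, 4th, 6th, ...), then keep only the last 3 characters.
On "cfkimdnpskbo": the first step gives "fidpko", and the second then gives "pko".
(Check on "upnmwrryteth": → "pmryeh" → "yeh" ✓)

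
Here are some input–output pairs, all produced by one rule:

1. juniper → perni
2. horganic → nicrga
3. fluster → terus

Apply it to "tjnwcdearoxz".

The rule is to delete the first 2 characters, then move the last 3 characters to the front (rotate right by 3).
On "tjnwcdearoxz" that produces "oxznwcdear".

oxznwcdear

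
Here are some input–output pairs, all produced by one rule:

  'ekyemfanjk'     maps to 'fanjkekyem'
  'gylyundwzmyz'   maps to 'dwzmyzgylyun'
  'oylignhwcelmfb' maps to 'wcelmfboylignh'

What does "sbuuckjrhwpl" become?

Looking at the pairs, the operation is to swap the front and back halves of the string.
On "sbuuckjrhwpl" that produces "jrhwplsbuuck".

jrhwplsbuuck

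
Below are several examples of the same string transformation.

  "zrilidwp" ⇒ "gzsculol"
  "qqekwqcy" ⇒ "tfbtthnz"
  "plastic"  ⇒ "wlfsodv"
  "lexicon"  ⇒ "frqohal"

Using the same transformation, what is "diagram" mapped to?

udpgldj

Each output is the input with this applied: move the last 3 characters to the front (rotate right by 3), then shift every letter 3 places forward in the alphabet (wrapping around).
For "diagram", step one produces "ramdiag"; step two turns that into "udpgldj".
(Check on "lexicon": → "conlexi" → "frqohal" ✓)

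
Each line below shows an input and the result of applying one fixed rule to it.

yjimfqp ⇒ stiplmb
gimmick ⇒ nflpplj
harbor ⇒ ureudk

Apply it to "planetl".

Each output is the input with this applied: reverse the string, then shift every letter 3 places forward in the alphabet (wrapping around).
"planetl" → "owhqdos".
(Check on "yjimfqp": → "pqfmijy" → "stiplmb" ✓)

owhqdos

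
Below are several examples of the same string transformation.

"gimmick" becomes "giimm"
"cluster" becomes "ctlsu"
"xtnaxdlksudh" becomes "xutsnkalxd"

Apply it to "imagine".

iimga

The pattern: delete the last 2 characters, then take characters alternately from the front and the back (1st, last, 2nd, 2nd-last, ...).
Starting from "imagine": after the first operation, "imagi"; after the second, "iimga".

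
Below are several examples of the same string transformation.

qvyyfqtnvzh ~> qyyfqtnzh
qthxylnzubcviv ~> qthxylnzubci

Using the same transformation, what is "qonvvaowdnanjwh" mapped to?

The pattern: remove every "v".
So "qonvvaowdnanjwh" becomes "qonaowdnanjwh".

qonaowdnanjwh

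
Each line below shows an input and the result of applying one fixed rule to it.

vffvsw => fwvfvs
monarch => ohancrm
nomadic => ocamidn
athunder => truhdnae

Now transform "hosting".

Looking at the pairs, the operation is to swap the first and last characters, then swap each adjacent pair of characters (1↔2, 3↔4, ...).
Applying that to "hosting" gives "ogtsnih".

ogtsnih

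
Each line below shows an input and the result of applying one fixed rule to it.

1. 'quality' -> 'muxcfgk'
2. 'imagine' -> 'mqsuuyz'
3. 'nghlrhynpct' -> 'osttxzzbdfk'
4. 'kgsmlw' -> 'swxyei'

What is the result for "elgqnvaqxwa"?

mmqsxzcchij

Rule — sort the characters into alphabetical order, then shift every letter 12 places forward in the alphabet (wrapping around).
On "elgqnvaqxwa": the first step gives "aaeglnqqvwx", and the second then gives "mmqsxzcchij".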